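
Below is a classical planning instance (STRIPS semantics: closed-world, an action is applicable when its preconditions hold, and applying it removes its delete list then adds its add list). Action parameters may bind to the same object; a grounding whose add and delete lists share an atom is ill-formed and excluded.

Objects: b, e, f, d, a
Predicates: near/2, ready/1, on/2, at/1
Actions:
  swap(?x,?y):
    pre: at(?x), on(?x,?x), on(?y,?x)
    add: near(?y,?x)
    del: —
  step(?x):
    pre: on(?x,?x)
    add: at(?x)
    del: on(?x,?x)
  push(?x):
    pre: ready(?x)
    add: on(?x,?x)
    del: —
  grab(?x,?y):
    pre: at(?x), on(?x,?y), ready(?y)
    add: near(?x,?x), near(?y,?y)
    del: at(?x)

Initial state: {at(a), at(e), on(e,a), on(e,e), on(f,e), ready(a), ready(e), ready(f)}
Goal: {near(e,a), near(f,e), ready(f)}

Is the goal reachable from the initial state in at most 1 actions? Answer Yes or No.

No

1. swap(e,f)  →  {at(a), at(e), near(f,e), on(e,a), on(e,e), on(f,e), ready(a), ready(e), ready(f)}
2. push(a)  →  {at(a), at(e), near(f,e), on(a,a), on(e,a), on(e,e), on(f,e), ready(a), ready(e), ready(f)}
3. swap(a,e)  →  {at(a), at(e), near(e,a), near(f,e), on(a,a), on(e,a), on(e,e), on(f,e), ready(a), ready(e), ready(f)}
optimal plan length = 3; 3 > 1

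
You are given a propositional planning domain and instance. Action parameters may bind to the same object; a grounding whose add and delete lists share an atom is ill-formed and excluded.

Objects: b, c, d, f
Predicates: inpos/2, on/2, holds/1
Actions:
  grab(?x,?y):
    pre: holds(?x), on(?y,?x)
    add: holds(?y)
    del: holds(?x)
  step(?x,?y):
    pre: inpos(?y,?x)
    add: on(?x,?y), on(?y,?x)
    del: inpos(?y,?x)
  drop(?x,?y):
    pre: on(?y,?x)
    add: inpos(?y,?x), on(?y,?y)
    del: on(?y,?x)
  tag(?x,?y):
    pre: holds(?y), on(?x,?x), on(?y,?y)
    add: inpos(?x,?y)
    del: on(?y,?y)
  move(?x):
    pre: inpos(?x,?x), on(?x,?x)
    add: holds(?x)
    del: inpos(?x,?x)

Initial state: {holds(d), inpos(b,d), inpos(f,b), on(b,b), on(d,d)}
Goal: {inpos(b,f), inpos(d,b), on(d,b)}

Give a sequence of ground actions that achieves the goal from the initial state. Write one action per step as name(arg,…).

1. step(b,f)  →  {holds(d), inpos(b,d), on(b,b), on(b,f), on(d,d), on(f,b)}
2. step(d,b)  →  {holds(d), on(b,b), on(b,d), on(b,f), on(d,b), on(d,d), on(f,b)}
3. grab(d,b)  →  {holds(b), on(b,b), on(b,d), on(b,f), on(d,b), on(d,d), on(f,b)}
4. drop(f,b)  →  {holds(b), inpos(b,f), on(b,b), on(b,d), on(d,b), on(d,d), on(f,b)}
5. tag(d,b)  →  {holds(b), inpos(b,f), inpos(d,b), on(b,d), on(d,b), on(d,d), on(f,b)}

step(b,f); step(d,b); grab(d,b); drop(f,b); tag(d,b)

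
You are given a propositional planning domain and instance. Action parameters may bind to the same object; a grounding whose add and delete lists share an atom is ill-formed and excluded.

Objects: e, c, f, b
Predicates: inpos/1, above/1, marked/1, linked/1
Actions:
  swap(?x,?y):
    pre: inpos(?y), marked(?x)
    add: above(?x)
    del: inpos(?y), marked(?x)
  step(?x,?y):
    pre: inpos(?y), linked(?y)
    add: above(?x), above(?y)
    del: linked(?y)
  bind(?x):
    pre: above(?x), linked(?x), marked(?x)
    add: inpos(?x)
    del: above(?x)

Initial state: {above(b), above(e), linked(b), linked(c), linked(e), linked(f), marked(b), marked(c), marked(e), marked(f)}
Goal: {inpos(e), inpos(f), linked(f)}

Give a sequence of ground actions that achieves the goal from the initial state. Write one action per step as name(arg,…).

bind(e); step(f,e); bind(f)

1. bind(e)  →  {above(b), inpos(e), linked(b), linked(c), linked(e), linked(f), marked(b), marked(c), marked(e), marked(f)}
2. step(f,e)  →  {above(b), above(e), above(f), inpos(e), linked(b), linked(c), linked(f), marked(b), marked(c), marked(e), marked(f)}
3. bind(f)  →  {above(b), above(e), inpos(e), inpos(f), linked(b), linked(c), linked(f), marked(b), marked(c), marked(e), marked(f)}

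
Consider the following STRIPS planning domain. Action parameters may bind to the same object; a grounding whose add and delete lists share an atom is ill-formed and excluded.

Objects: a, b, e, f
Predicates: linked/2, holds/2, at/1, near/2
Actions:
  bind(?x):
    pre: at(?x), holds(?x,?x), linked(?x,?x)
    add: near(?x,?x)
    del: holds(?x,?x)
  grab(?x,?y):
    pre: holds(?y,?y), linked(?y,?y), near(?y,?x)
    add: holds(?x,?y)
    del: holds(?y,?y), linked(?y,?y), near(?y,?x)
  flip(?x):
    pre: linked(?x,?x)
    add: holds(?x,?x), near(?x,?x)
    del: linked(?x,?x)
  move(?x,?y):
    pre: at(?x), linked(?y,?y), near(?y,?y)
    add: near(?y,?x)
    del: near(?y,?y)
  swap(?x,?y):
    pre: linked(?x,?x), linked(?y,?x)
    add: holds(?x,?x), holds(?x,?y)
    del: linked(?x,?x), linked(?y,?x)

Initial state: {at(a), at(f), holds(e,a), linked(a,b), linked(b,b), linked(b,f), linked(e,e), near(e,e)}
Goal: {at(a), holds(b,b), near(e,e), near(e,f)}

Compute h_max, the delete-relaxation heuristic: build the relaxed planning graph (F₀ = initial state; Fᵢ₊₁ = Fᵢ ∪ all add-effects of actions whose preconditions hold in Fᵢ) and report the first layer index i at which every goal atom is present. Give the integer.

1

F0 = init (8 atoms)
F1 = F0 ∪ {holds(b,a), holds(b,b), holds(e,e), near(b,b), near(e,a), near(e,f)}  (14 atoms)
goal ⊆ F1  ⇒  h_max = 1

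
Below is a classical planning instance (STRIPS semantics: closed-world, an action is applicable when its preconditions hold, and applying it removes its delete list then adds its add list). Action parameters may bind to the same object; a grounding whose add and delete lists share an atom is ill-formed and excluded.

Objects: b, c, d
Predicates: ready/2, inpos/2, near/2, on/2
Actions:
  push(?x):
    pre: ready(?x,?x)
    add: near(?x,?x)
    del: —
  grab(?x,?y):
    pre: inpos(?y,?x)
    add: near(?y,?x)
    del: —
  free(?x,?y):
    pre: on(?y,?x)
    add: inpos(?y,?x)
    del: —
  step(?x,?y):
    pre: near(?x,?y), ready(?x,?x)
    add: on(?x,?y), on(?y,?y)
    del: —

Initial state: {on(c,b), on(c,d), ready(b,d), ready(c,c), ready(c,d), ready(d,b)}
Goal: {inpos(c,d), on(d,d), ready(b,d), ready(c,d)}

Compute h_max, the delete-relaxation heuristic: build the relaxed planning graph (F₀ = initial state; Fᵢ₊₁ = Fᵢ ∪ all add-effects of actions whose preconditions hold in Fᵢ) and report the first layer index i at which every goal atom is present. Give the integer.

3

F0 = init (6 atoms)
F1 = F0 ∪ {inpos(c,b), inpos(c,d), near(c,c)}  (9 atoms)
F2 = F1 ∪ {near(c,b), near(c,d), on(c,c)}  (12 atoms)
F3 = F2 ∪ {inpos(c,c), on(b,b), on(d,d)}  (15 atoms)
goal ⊆ F3  ⇒  h_max = 3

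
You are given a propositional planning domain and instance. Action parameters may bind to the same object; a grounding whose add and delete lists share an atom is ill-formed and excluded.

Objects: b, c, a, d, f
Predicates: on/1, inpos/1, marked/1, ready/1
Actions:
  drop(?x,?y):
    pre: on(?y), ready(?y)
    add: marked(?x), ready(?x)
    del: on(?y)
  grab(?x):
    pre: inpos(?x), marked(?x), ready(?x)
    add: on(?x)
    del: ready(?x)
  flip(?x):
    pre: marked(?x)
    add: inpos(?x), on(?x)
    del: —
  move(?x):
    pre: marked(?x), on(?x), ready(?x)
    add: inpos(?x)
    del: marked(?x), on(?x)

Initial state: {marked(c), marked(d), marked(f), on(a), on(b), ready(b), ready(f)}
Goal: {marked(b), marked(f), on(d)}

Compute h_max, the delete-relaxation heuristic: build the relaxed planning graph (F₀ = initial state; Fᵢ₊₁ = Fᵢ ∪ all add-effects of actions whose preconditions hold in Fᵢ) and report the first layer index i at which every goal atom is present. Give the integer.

1

F0 = init (7 atoms)
F1 = F0 ∪ {inpos(c), inpos(d), inpos(f), marked(a), marked(b), on(c), on(d), on(f), ready(a), ready(c), ready(d)}  (18 atoms)
goal ⊆ F1  ⇒  h_max = 1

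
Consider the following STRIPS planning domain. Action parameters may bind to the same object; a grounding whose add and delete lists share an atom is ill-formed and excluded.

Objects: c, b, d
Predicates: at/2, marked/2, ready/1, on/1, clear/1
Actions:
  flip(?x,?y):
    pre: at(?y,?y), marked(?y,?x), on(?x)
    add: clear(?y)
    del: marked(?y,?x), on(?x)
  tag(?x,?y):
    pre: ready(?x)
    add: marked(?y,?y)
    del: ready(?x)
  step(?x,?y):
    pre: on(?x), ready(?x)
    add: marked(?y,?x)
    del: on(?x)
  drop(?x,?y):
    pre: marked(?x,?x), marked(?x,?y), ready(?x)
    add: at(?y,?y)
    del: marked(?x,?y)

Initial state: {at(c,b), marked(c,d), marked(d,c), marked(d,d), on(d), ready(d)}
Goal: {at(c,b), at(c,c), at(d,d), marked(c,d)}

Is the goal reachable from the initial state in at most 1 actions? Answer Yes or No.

1. drop(d,c)  →  {at(c,b), at(c,c), marked(c,d), marked(d,d), on(d), ready(d)}
2. drop(d,d)  →  {at(c,b), at(c,c), at(d,d), marked(c,d), on(d), ready(d)}
optimal plan length = 2; 2 > 1

No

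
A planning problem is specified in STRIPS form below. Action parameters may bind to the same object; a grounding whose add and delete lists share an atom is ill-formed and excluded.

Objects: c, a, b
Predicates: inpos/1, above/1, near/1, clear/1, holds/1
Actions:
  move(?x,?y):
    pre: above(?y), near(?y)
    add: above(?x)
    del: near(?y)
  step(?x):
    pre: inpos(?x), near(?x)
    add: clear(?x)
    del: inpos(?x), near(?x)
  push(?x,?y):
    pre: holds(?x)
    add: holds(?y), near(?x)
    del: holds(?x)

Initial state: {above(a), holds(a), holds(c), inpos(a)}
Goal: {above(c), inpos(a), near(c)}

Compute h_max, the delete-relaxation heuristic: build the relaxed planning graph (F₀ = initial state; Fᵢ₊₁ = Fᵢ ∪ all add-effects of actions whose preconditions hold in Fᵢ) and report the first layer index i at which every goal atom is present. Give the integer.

F0 = init (4 atoms)
F1 = F0 ∪ {holds(b), near(a), near(c)}  (7 atoms)
F2 = F1 ∪ {above(b), above(c), clear(a), near(b)}  (11 atoms)
goal ⊆ F2  ⇒  h_max = 2

2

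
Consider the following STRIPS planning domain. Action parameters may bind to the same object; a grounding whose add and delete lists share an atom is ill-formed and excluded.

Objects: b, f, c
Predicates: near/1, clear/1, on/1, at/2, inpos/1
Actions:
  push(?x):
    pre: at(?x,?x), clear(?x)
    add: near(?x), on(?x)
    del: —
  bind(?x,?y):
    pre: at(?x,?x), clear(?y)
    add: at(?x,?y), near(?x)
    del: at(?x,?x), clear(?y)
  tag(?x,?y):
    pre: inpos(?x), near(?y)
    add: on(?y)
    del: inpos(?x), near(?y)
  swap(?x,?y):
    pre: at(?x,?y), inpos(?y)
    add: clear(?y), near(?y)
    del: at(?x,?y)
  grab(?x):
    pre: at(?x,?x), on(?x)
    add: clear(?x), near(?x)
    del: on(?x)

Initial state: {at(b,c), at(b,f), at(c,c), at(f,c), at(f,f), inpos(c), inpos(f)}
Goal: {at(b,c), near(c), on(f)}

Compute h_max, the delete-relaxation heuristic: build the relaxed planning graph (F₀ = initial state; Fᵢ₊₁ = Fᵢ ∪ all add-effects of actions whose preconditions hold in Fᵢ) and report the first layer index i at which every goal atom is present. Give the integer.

2

F0 = init (7 atoms)
F1 = F0 ∪ {clear(c), clear(f), near(c), near(f)}  (11 atoms)
F2 = F1 ∪ {at(c,f), on(c), on(f)}  (14 atoms)
goal ⊆ F2  ⇒  h_max = 2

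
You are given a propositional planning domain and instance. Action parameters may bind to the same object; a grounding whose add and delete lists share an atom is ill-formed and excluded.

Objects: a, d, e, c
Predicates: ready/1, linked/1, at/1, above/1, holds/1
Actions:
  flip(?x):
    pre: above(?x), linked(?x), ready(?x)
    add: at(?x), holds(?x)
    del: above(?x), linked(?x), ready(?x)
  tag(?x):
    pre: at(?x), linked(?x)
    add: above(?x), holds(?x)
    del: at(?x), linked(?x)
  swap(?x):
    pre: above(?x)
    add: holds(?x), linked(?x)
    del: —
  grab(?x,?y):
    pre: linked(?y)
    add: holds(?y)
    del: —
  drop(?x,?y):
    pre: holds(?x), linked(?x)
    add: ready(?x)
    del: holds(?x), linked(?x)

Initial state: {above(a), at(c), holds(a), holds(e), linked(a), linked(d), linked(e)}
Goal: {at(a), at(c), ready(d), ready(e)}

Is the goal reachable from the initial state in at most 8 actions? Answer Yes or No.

1. grab(a,d)  →  {above(a), at(c), holds(a), holds(d), holds(e), linked(a), linked(d), linked(e)}
2. drop(a,a)  →  {above(a), at(c), holds(d), holds(e), linked(d), linked(e), ready(a)}
3. swap(a)  →  {above(a), at(c), holds(a), holds(d), holds(e), linked(a), linked(d), linked(e), ready(a)}
4. flip(a)  →  {at(a), at(c), holds(a), holds(d), holds(e), linked(d), linked(e)}
5. drop(d,a)  →  {at(a), at(c), holds(a), holds(e), linked(e), ready(d)}
6. drop(e,a)  →  {at(a), at(c), holds(a), ready(d), ready(e)}
optimal plan length = 6; 6 ≤ 8

Yes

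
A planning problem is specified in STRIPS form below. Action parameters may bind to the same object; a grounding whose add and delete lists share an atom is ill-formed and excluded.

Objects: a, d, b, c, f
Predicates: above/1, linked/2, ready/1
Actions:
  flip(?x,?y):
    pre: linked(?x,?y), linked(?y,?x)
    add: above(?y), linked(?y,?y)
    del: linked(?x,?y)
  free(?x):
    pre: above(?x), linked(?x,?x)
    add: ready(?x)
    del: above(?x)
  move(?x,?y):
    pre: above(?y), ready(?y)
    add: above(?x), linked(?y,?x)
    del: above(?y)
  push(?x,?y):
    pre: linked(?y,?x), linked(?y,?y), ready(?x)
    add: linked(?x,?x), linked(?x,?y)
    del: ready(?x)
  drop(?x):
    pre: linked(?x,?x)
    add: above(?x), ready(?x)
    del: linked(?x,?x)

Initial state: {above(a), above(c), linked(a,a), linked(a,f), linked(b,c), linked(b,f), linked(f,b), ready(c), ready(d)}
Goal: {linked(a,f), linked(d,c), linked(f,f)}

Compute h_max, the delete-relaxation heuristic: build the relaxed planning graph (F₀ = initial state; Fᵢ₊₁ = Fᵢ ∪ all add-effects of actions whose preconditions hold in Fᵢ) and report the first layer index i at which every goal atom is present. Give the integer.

F0 = init (9 atoms)
F1 = F0 ∪ {above(b), above(d), above(f), linked(b,b), linked(c,a), linked(c,b), linked(c,d), linked(c,f), linked(f,f), ready(a)}  (19 atoms)
F2 = F1 ∪ {linked(a,b), linked(a,c), linked(a,d), linked(c,c), linked(d,a), linked(d,b), linked(d,c), linked(d,f), ready(b), ready(f)}  (29 atoms)
goal ⊆ F2  ⇒  h_max = 2

2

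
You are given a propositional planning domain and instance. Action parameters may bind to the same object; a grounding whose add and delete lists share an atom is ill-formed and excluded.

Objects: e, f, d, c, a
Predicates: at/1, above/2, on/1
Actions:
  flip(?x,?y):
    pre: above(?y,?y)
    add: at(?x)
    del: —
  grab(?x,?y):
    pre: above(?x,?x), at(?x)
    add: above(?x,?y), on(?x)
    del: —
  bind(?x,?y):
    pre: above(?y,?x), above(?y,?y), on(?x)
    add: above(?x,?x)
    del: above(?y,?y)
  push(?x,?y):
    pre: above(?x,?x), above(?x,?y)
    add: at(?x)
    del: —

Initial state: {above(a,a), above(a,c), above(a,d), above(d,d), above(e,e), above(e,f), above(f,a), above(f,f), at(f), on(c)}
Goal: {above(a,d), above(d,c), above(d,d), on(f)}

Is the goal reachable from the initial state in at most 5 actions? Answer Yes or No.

1. flip(d,e)  →  {above(a,a), above(a,c), above(a,d), above(d,d), above(e,e), above(e,f), above(f,a), above(f,f), at(d), at(f), on(c)}
2. grab(f,e)  →  {above(a,a), above(a,c), above(a,d), above(d,d), above(e,e), above(e,f), above(f,a), above(f,e), above(f,f), at(d), at(f), on(c), on(f)}
3. grab(d,c)  →  {above(a,a), above(a,c), above(a,d), above(d,c), above(d,d), above(e,e), above(e,f), above(f,a), above(f,e), above(f,f), at(d), at(f), on(c), on(d), on(f)}
optimal plan length = 3; 3 ≤ 5

Yes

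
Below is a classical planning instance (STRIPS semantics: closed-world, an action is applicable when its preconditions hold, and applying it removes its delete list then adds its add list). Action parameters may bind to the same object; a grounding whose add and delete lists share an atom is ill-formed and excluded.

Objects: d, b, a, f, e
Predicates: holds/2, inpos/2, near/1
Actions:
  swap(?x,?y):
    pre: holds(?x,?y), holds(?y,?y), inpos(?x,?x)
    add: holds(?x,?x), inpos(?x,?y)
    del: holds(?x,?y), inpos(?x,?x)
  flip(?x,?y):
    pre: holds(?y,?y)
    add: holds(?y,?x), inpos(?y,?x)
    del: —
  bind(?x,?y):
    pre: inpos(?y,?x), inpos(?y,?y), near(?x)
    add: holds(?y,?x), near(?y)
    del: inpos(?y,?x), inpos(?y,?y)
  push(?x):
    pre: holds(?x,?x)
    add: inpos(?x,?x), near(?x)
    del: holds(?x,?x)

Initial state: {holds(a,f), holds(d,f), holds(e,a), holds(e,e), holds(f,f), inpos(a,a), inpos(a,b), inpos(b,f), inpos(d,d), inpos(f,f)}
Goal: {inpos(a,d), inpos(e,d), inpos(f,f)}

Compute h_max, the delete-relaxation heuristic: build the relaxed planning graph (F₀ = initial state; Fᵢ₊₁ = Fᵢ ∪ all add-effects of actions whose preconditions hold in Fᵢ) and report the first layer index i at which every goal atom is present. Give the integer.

2

F0 = init (10 atoms)
F1 = F0 ∪ {holds(a,a), holds(d,d), holds(e,b), holds(e,d), holds(e,f), holds(f,a), holds(f,b), holds(f,d), holds(f,e), inpos(a,f), inpos(d,f), inpos(e,a), inpos(e,b), inpos(e,d), inpos(e,e), inpos(e,f), inpos(f,a), inpos(f,b), inpos(f,d), inpos(f,e), near(e), near(f)}  (32 atoms)
F2 = F1 ∪ {holds(a,b), holds(a,d), holds(a,e), holds(d,a), holds(d,b), holds(d,e), inpos(a,d), inpos(a,e), inpos(d,a), inpos(d,b), inpos(d,e), near(a), near(d)}  (45 atoms)
goal ⊆ F2  ⇒  h_max = 2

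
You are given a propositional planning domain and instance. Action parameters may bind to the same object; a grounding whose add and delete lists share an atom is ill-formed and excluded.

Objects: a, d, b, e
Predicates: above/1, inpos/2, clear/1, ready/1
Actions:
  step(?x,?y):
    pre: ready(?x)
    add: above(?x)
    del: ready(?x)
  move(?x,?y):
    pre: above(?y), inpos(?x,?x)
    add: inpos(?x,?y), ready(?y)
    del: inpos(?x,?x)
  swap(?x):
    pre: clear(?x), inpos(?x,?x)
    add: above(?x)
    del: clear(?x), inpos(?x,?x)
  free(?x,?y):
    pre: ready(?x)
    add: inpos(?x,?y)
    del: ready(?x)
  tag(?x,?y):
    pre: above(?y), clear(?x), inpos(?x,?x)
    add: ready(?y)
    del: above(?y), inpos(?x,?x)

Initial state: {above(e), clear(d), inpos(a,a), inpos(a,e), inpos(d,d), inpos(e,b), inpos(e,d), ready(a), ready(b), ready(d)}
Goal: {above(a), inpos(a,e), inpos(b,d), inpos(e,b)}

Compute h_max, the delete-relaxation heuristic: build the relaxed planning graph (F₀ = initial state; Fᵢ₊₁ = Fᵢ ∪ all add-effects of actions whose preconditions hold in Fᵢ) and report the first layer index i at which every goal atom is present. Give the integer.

F0 = init (10 atoms)
F1 = F0 ∪ {above(a), above(b), above(d), inpos(a,b), inpos(a,d), inpos(b,a), inpos(b,b), inpos(b,d), inpos(b,e), inpos(d,a), inpos(d,b), inpos(d,e), ready(e)}  (23 atoms)
goal ⊆ F1  ⇒  h_max = 1

1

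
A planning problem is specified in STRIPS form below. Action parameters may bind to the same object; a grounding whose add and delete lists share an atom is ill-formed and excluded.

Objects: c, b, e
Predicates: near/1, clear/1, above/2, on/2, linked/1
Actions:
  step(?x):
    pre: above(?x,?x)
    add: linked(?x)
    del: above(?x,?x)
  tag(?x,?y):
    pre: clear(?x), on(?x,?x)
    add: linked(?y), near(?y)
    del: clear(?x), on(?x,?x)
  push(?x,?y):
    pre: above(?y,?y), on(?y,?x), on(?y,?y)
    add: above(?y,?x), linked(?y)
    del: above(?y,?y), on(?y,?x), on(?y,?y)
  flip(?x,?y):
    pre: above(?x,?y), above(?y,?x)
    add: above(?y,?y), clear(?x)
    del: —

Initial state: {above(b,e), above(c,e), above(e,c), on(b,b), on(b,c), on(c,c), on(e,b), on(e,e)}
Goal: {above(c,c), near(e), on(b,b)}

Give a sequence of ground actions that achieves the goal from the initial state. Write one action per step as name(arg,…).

flip(e,c); tag(e,e)

1. flip(e,c)  →  {above(b,e), above(c,c), above(c,e), above(e,c), clear(e), on(b,b), on(b,c), on(c,c), on(e,b), on(e,e)}
2. tag(e,e)  →  {above(b,e), above(c,c), above(c,e), above(e,c), linked(e), near(e), on(b,b), on(b,c), on(c,c), on(e,b)}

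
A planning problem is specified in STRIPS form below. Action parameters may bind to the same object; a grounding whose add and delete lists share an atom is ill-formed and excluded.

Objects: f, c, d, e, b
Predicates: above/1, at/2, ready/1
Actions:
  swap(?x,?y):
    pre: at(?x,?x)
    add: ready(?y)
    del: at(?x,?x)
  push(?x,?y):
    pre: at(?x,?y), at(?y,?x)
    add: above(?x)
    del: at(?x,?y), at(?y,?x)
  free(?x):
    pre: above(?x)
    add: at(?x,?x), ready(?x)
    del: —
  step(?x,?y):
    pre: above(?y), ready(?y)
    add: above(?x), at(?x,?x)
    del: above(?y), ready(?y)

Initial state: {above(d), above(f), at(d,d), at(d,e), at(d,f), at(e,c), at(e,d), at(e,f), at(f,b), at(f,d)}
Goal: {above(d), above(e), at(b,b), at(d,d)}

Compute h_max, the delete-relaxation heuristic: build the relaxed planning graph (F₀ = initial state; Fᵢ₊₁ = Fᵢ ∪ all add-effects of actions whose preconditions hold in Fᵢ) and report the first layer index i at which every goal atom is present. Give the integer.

F0 = init (10 atoms)
F1 = F0 ∪ {above(e), at(f,f), ready(b), ready(c), ready(d), ready(e), ready(f)}  (17 atoms)
F2 = F1 ∪ {above(b), above(c), at(b,b), at(c,c), at(e,e)}  (22 atoms)
goal ⊆ F2  ⇒  h_max = 2

2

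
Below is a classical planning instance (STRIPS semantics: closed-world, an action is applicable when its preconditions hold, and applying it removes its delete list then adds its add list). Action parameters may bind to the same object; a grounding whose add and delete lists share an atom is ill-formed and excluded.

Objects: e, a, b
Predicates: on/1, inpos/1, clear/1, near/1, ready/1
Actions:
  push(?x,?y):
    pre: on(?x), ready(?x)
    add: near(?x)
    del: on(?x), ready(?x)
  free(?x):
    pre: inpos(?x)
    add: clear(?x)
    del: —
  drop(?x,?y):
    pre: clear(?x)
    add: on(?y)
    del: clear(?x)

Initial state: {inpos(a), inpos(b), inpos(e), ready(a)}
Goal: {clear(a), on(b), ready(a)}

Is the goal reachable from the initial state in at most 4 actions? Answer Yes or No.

1. free(e)  →  {clear(e), inpos(a), inpos(b), inpos(e), ready(a)}
2. free(a)  →  {clear(a), clear(e), inpos(a), inpos(b), inpos(e), ready(a)}
3. drop(e,b)  →  {clear(a), inpos(a), inpos(b), inpos(e), on(b), ready(a)}
optimal plan length = 3; 3 ≤ 4

Yes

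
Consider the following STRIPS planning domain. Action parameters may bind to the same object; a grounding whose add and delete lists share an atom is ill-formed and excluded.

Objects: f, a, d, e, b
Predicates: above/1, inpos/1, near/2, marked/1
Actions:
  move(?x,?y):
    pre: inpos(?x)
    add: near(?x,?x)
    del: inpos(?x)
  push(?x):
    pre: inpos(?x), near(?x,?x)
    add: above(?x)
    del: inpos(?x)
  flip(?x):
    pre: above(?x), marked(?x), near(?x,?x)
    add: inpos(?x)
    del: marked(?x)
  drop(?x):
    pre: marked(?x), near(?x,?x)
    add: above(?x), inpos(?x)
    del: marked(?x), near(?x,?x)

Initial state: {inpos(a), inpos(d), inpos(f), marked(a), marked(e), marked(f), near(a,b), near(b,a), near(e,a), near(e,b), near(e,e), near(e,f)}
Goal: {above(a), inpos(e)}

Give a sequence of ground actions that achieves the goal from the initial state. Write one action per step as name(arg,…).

move(a,f); drop(a); drop(e)

1. move(a,f)  →  {inpos(d), inpos(f), marked(a), marked(e), marked(f), near(a,a), near(a,b), near(b,a), near(e,a), near(e,b), near(e,e), near(e,f)}
2. drop(a)  →  {above(a), inpos(a), inpos(d), inpos(f), marked(e), marked(f), near(a,b), near(b,a), near(e,a), near(e,b), near(e,e), near(e,f)}
3. drop(e)  →  {above(a), above(e), inpos(a), inpos(d), inpos(e), inpos(f), marked(f), near(a,b), near(b,a), near(e,a), near(e,b), near(e,f)}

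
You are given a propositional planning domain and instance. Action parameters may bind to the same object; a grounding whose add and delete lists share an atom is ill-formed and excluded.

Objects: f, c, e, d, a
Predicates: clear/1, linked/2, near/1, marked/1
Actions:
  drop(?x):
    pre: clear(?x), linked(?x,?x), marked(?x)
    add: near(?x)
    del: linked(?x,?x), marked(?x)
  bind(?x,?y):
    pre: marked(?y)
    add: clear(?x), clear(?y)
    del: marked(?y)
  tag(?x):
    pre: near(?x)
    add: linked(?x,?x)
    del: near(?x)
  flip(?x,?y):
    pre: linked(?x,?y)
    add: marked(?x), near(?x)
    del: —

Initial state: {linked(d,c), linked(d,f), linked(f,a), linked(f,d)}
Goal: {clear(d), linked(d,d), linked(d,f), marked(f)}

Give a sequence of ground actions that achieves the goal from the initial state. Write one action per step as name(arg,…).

1. flip(f,d)  →  {linked(d,c), linked(d,f), linked(f,a), linked(f,d), marked(f), near(f)}
2. flip(d,f)  →  {linked(d,c), linked(d,f), linked(f,a), linked(f,d), marked(d), marked(f), near(d), near(f)}
3. bind(f,d)  →  {clear(d), clear(f), linked(d,c), linked(d,f), linked(f,a), linked(f,d), marked(f), near(d), near(f)}
4. tag(d)  →  {clear(d), clear(f), linked(d,c), linked(d,d), linked(d,f), linked(f,a), linked(f,d), marked(f), near(f)}

flip(f,d); flip(d,f); bind(f,d); tag(d)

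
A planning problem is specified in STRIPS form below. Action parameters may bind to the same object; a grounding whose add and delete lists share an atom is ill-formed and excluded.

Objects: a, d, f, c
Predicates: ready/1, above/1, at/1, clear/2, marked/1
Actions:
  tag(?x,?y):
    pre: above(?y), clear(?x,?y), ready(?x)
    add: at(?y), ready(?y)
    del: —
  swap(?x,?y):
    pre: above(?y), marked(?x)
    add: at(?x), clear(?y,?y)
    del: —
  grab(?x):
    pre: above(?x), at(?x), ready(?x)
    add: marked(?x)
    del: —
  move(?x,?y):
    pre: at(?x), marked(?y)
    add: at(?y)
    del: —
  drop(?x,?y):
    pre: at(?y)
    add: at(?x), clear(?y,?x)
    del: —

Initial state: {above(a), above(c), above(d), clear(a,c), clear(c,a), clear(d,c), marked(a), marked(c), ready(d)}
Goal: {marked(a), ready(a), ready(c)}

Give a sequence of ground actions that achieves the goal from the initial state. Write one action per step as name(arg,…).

1. tag(d,c)  →  {above(a), above(c), above(d), at(c), clear(a,c), clear(c,a), clear(d,c), marked(a), marked(c), ready(c), ready(d)}
2. tag(c,a)  →  {above(a), above(c), above(d), at(a), at(c), clear(a,c), clear(c,a), clear(d,c), marked(a), marked(c), ready(a), ready(c), ready(d)}

tag(d,c); tag(c,a)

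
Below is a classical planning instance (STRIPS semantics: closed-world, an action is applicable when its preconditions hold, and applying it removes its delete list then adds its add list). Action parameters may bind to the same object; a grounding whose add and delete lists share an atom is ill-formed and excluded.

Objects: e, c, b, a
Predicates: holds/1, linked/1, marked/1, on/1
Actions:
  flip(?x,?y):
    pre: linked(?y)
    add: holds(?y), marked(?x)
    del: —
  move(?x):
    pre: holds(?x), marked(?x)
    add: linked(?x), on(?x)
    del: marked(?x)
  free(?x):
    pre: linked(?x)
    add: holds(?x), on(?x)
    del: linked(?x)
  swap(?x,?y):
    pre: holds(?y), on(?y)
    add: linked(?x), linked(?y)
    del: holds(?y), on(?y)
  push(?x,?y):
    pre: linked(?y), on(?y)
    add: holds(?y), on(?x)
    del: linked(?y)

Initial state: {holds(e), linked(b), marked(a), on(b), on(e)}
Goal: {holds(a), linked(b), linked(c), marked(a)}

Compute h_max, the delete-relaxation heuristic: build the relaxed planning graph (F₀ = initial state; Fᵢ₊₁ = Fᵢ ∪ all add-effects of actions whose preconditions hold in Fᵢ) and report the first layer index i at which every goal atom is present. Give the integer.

2

F0 = init (5 atoms)
F1 = F0 ∪ {holds(b), linked(a), linked(c), linked(e), marked(b), marked(c), marked(e), on(a), on(c)}  (14 atoms)
F2 = F1 ∪ {holds(a), holds(c)}  (16 atoms)
goal ⊆ F2  ⇒  h_max = 2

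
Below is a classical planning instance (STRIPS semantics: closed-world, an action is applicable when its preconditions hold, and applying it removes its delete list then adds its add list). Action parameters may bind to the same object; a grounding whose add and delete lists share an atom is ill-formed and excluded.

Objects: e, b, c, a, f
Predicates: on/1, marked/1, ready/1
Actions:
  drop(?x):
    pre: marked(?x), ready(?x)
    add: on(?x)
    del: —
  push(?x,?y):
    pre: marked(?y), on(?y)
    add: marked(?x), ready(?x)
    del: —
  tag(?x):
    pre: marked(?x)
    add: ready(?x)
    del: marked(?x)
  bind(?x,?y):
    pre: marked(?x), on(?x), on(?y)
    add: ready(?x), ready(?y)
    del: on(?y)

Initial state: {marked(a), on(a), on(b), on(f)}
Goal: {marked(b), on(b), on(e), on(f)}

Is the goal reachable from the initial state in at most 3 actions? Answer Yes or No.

Yes

1. push(e,a)  →  {marked(a), marked(e), on(a), on(b), on(f), ready(e)}
2. drop(e)  →  {marked(a), marked(e), on(a), on(b), on(e), on(f), ready(e)}
3. push(b,e)  →  {marked(a), marked(b), marked(e), on(a), on(b), on(e), on(f), ready(b), ready(e)}
optimal plan length = 3; 3 ≤ 3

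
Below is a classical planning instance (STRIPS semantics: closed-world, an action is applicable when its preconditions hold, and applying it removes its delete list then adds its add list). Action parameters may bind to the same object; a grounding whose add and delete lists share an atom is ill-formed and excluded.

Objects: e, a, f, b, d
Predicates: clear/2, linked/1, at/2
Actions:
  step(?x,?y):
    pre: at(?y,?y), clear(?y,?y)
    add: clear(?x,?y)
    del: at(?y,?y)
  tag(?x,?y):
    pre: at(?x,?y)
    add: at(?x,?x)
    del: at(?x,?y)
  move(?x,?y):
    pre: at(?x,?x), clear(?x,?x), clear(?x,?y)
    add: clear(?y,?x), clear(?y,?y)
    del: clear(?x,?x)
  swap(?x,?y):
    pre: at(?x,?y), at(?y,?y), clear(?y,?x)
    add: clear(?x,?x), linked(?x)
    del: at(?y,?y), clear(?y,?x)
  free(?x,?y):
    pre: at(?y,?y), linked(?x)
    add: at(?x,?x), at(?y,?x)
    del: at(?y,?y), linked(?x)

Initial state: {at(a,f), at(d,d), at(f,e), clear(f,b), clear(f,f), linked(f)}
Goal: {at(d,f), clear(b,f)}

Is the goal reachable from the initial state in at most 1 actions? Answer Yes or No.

No

1. free(f,d)  →  {at(a,f), at(d,f), at(f,e), at(f,f), clear(f,b), clear(f,f)}
2. step(b,f)  →  {at(a,f), at(d,f), at(f,e), clear(b,f), clear(f,b), clear(f,f)}
optimal plan length = 2; 2 > 1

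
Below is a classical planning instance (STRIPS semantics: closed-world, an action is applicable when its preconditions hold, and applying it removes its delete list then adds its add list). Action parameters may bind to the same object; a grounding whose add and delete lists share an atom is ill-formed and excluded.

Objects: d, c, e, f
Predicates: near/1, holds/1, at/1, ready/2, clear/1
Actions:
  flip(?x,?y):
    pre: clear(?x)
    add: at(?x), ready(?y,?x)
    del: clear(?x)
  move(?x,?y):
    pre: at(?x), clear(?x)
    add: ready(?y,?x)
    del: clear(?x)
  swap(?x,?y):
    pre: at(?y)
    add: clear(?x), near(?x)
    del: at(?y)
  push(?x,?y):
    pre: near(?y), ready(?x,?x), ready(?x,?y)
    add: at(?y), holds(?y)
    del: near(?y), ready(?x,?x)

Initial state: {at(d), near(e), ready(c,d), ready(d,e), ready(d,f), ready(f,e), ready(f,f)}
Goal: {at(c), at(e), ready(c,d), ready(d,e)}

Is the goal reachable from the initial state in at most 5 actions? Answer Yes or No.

1. swap(c,d)  →  {clear(c), near(c), near(e), ready(c,d), ready(d,e), ready(d,f), ready(f,e), ready(f,f)}
2. flip(c,d)  →  {at(c), near(c), near(e), ready(c,d), ready(d,c), ready(d,e), ready(d,f), ready(f,e), ready(f,f)}
3. push(f,e)  →  {at(c), at(e), holds(e), near(c), ready(c,d), ready(d,c), ready(d,e), ready(d,f), ready(f,e)}
optimal plan length = 3; 3 ≤ 5

Yes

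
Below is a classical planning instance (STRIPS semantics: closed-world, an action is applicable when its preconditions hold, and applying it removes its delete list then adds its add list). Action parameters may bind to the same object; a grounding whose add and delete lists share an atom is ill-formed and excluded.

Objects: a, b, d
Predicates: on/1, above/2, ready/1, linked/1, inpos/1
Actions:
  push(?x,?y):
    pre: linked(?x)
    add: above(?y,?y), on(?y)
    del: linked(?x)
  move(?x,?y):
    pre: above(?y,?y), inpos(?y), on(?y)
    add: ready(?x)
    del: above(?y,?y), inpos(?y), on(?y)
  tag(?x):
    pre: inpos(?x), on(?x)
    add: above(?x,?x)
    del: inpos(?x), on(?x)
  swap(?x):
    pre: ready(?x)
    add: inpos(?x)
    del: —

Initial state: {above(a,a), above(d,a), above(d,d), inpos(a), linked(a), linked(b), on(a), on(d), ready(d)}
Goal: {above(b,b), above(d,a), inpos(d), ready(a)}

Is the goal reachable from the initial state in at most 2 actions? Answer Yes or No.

1. push(a,b)  →  {above(a,a), above(b,b), above(d,a), above(d,d), inpos(a), linked(b), on(a), on(b), on(d), ready(d)}
2. move(a,a)  →  {above(b,b), above(d,a), above(d,d), linked(b), on(b), on(d), ready(a), ready(d)}
3. swap(d)  →  {above(b,b), above(d,a), above(d,d), inpos(d), linked(b), on(b), on(d), ready(a), ready(d)}
optimal plan length = 3; 3 > 2

No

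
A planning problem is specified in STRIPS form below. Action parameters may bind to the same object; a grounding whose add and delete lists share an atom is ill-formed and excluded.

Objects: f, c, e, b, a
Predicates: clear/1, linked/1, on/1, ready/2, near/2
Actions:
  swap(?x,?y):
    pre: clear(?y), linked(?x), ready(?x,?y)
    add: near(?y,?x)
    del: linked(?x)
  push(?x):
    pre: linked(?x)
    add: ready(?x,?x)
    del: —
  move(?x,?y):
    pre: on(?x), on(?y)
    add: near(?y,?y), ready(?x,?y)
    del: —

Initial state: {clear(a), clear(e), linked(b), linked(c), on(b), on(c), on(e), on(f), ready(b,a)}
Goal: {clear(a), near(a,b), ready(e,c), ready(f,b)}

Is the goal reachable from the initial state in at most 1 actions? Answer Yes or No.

No

1. swap(b,a)  →  {clear(a), clear(e), linked(c), near(a,b), on(b), on(c), on(e), on(f), ready(b,a)}
2. move(f,b)  →  {clear(a), clear(e), linked(c), near(a,b), near(b,b), on(b), on(c), on(e), on(f), ready(b,a), ready(f,b)}
3. move(e,c)  →  {clear(a), clear(e), linked(c), near(a,b), near(b,b), near(c,c), on(b), on(c), on(e), on(f), ready(b,a), ready(e,c), ready(f,b)}
optimal plan length = 3; 3 > 1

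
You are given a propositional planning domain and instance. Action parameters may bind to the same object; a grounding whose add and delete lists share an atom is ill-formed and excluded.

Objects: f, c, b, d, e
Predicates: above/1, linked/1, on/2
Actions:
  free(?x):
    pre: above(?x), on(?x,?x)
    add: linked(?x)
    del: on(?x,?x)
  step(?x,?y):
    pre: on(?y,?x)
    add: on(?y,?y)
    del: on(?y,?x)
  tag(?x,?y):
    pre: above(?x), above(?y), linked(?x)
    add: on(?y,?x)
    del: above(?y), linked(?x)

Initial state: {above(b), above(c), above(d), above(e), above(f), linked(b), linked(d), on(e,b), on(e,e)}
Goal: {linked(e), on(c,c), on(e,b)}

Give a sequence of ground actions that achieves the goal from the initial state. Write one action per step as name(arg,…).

1. free(e)  →  {above(b), above(c), above(d), above(e), above(f), linked(b), linked(d), linked(e), on(e,b)}
2. tag(b,c)  →  {above(b), above(d), above(e), above(f), linked(d), linked(e), on(c,b), on(e,b)}
3. step(b,c)  →  {above(b), above(d), above(e), above(f), linked(d), linked(e), on(c,c), on(e,b)}

free(e); tag(b,c); step(b,c)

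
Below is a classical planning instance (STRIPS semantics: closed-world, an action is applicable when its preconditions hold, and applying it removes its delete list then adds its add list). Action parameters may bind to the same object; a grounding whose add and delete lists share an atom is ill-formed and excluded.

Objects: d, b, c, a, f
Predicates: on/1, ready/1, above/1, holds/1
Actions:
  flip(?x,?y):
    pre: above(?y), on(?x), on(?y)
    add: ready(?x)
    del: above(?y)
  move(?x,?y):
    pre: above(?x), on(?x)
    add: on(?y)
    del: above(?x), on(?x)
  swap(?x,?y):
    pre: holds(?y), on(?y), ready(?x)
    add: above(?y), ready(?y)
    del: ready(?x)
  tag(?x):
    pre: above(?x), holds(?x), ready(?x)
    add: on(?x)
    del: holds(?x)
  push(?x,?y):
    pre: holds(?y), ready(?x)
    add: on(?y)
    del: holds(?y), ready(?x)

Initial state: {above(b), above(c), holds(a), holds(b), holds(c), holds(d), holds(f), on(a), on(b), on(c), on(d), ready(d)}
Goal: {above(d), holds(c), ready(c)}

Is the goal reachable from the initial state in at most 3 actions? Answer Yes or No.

1. flip(b,b)  →  {above(c), holds(a), holds(b), holds(c), holds(d), holds(f), on(a), on(b), on(c), on(d), ready(b), ready(d)}
2. flip(c,c)  →  {holds(a), holds(b), holds(c), holds(d), holds(f), on(a), on(b), on(c), on(d), ready(b), ready(c), ready(d)}
3. swap(b,d)  →  {above(d), holds(a), holds(b), holds(c), holds(d), holds(f), on(a), on(b), on(c), on(d), ready(c), ready(d)}
optimal plan length = 3; 3 ≤ 3

Yes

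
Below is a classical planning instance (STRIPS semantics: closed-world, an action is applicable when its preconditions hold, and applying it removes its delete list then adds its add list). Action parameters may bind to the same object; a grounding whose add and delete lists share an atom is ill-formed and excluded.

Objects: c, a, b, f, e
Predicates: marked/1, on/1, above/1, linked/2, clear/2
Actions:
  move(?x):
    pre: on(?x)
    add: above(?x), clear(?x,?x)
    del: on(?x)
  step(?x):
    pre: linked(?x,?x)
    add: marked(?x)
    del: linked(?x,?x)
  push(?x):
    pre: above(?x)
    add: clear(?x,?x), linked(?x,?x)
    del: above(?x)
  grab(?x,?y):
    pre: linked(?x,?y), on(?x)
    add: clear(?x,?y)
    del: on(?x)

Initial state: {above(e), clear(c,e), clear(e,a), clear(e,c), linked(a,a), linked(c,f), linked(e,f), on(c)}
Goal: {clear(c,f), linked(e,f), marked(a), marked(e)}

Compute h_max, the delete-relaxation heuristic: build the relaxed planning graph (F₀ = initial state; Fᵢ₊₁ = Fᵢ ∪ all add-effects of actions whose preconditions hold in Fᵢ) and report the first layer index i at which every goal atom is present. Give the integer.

F0 = init (8 atoms)
F1 = F0 ∪ {above(c), clear(c,c), clear(c,f), clear(e,e), linked(e,e), marked(a)}  (14 atoms)
F2 = F1 ∪ {linked(c,c), marked(e)}  (16 atoms)
goal ⊆ F2  ⇒  h_max = 2

2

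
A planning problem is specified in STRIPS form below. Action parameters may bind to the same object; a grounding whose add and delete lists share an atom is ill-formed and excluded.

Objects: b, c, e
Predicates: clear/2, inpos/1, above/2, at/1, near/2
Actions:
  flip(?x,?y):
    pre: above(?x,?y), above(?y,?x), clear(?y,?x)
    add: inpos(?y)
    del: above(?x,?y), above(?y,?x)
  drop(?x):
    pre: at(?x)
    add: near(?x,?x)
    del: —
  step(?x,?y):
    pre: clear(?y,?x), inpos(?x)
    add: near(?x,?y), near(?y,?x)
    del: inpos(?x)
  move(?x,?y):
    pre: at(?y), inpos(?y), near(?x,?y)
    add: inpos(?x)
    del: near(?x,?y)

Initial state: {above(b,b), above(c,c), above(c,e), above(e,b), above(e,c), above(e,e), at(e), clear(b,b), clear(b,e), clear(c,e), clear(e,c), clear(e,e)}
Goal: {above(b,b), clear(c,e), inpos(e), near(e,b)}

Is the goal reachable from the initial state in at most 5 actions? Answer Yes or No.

Yes

1. flip(c,e)  →  {above(b,b), above(c,c), above(e,b), above(e,e), at(e), clear(b,b), clear(b,e), clear(c,e), clear(e,c), clear(e,e), inpos(e)}
2. step(e,b)  →  {above(b,b), above(c,c), above(e,b), above(e,e), at(e), clear(b,b), clear(b,e), clear(c,e), clear(e,c), clear(e,e), near(b,e), near(e,b)}
3. flip(e,e)  →  {above(b,b), above(c,c), above(e,b), at(e), clear(b,b), clear(b,e), clear(c,e), clear(e,c), clear(e,e), inpos(e), near(b,e), near(e,b)}
optimal plan length = 3; 3 ≤ 5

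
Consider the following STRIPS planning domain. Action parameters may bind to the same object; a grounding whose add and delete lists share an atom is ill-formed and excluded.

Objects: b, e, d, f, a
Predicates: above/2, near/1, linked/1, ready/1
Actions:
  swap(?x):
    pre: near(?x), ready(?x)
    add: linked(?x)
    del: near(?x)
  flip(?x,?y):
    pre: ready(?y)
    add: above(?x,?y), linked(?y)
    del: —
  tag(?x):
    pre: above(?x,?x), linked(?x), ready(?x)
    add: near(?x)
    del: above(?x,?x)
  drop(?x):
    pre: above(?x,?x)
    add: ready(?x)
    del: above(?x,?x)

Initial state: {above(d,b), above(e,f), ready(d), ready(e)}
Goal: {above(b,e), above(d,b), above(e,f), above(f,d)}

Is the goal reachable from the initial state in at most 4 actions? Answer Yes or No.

1. flip(b,e)  →  {above(b,e), above(d,b), above(e,f), linked(e), ready(d), ready(e)}
2. flip(f,d)  →  {above(b,e), above(d,b), above(e,f), above(f,d), linked(d), linked(e), ready(d), ready(e)}
optimal plan length = 2; 2 ≤ 4

Yes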